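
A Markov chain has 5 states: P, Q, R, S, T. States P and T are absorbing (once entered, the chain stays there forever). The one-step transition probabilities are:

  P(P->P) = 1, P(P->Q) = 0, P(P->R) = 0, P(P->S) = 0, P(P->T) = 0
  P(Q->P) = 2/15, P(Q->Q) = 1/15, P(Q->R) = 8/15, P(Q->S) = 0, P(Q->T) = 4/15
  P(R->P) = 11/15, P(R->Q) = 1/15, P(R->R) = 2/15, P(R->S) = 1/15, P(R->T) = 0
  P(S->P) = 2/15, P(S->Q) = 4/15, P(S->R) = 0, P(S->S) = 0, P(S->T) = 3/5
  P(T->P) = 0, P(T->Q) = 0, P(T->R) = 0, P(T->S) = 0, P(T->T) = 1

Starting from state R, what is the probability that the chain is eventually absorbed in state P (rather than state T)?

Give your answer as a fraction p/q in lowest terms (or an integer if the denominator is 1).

Answer: 1188/1289

Derivation:
Let a_i = P(absorbed in P | start in state i).
Boundary conditions: a_P = 1, a_T = 0.
For each transient state i, a_i = sum_j P(i->j) * a_j:
  a_Q = 2/15*a_P + 1/15*a_Q + 8/15*a_R + 0*a_S + 4/15*a_T
  a_R = 11/15*a_P + 1/15*a_Q + 2/15*a_R + 1/15*a_S + 0*a_T
  a_S = 2/15*a_P + 4/15*a_Q + 0*a_R + 0*a_S + 3/5*a_T

Substituting a_P = 1 and a_T = 0, rearrange to (I - Q) a = r where r[i] = P(i -> P):
  [14/15, -8/15, 0] . (a_Q, a_R, a_S) = 2/15
  [-1/15, 13/15, -1/15] . (a_Q, a_R, a_S) = 11/15
  [-4/15, 0, 1] . (a_Q, a_R, a_S) = 2/15

Solving yields:
  a_Q = 863/1289
  a_R = 1188/1289
  a_S = 402/1289

Starting state is R, so the absorption probability is a_R = 1188/1289.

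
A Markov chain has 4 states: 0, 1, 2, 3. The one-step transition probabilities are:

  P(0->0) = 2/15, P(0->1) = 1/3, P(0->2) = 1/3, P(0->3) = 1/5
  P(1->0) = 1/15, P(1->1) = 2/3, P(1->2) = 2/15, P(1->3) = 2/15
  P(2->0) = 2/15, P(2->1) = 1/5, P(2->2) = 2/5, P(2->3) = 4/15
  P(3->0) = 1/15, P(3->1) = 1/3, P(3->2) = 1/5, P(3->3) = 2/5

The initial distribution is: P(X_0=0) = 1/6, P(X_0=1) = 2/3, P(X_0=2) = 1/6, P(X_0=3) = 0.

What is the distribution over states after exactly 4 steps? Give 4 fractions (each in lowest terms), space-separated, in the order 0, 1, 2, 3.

Answer: 8843/101250 69658/151875 13681/60750 278/1215

Derivation:
Propagating the distribution step by step (d_{t+1} = d_t * P):
d_0 = (0=1/6, 1=2/3, 2=1/6, 3=0)
  d_1[0] = 1/6*2/15 + 2/3*1/15 + 1/6*2/15 + 0*1/15 = 4/45
  d_1[1] = 1/6*1/3 + 2/3*2/3 + 1/6*1/5 + 0*1/3 = 8/15
  d_1[2] = 1/6*1/3 + 2/3*2/15 + 1/6*2/5 + 0*1/5 = 19/90
  d_1[3] = 1/6*1/5 + 2/3*2/15 + 1/6*4/15 + 0*2/5 = 1/6
d_1 = (0=4/45, 1=8/15, 2=19/90, 3=1/6)
  d_2[0] = 4/45*2/15 + 8/15*1/15 + 19/90*2/15 + 1/6*1/15 = 13/150
  d_2[1] = 4/45*1/3 + 8/15*2/3 + 19/90*1/5 + 1/6*1/3 = 326/675
  d_2[2] = 4/45*1/3 + 8/15*2/15 + 19/90*2/5 + 1/6*1/5 = 59/270
  d_2[3] = 4/45*1/5 + 8/15*2/15 + 19/90*4/15 + 1/6*2/5 = 143/675
d_2 = (0=13/150, 1=326/675, 2=59/270, 3=143/675)
  d_3[0] = 13/150*2/15 + 326/675*1/15 + 59/270*2/15 + 143/675*1/15 = 881/10125
  d_3[1] = 13/150*1/3 + 326/675*2/3 + 59/270*1/5 + 143/675*1/3 = 314/675
  d_3[2] = 13/150*1/3 + 326/675*2/15 + 59/270*2/5 + 143/675*1/5 = 4517/20250
  d_3[3] = 13/150*1/5 + 326/675*2/15 + 59/270*4/15 + 143/675*2/5 = 1517/6750
d_3 = (0=881/10125, 1=314/675, 2=4517/20250, 3=1517/6750)
  d_4[0] = 881/10125*2/15 + 314/675*1/15 + 4517/20250*2/15 + 1517/6750*1/15 = 8843/101250
  d_4[1] = 881/10125*1/3 + 314/675*2/3 + 4517/20250*1/5 + 1517/6750*1/3 = 69658/151875
  d_4[2] = 881/10125*1/3 + 314/675*2/15 + 4517/20250*2/5 + 1517/6750*1/5 = 13681/60750
  d_4[3] = 881/10125*1/5 + 314/675*2/15 + 4517/20250*4/15 + 1517/6750*2/5 = 278/1215
d_4 = (0=8843/101250, 1=69658/151875, 2=13681/60750, 3=278/1215)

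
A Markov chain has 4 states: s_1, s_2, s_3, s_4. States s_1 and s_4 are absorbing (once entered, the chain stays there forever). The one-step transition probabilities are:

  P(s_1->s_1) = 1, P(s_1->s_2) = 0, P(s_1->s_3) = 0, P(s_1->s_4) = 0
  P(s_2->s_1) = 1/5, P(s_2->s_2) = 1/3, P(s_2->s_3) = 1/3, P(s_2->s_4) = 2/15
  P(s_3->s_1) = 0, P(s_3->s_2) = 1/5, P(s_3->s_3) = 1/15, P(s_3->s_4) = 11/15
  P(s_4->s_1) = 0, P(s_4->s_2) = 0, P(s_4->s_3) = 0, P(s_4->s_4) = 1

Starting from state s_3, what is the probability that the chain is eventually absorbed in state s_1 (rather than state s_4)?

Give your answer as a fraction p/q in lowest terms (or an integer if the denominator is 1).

Let a_i = P(absorbed in s_1 | start in state i).
Boundary conditions: a_s_1 = 1, a_s_4 = 0.
For each transient state i, a_i = sum_j P(i->j) * a_j:
  a_s_2 = 1/5*a_s_1 + 1/3*a_s_2 + 1/3*a_s_3 + 2/15*a_s_4
  a_s_3 = 0*a_s_1 + 1/5*a_s_2 + 1/15*a_s_3 + 11/15*a_s_4

Substituting a_s_1 = 1 and a_s_4 = 0, rearrange to (I - Q) a = r where r[i] = P(i -> s_1):
  [2/3, -1/3] . (a_s_2, a_s_3) = 1/5
  [-1/5, 14/15] . (a_s_2, a_s_3) = 0

Solving yields:
  a_s_2 = 42/125
  a_s_3 = 9/125

Starting state is s_3, so the absorption probability is a_s_3 = 9/125.

Answer: 9/125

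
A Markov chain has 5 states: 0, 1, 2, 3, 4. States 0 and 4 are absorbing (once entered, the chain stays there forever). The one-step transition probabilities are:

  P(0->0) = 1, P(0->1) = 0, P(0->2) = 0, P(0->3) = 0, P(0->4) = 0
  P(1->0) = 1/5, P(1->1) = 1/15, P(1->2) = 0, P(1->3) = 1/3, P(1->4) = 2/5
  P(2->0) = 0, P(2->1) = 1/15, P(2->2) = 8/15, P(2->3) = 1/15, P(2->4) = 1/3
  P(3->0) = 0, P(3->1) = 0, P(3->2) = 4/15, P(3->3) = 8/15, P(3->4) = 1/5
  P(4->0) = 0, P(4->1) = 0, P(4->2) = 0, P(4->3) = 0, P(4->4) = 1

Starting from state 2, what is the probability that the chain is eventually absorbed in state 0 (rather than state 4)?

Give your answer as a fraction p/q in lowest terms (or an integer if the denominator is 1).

Let a_i = P(absorbed in 0 | start in state i).
Boundary conditions: a_0 = 1, a_4 = 0.
For each transient state i, a_i = sum_j P(i->j) * a_j:
  a_1 = 1/5*a_0 + 1/15*a_1 + 0*a_2 + 1/3*a_3 + 2/5*a_4
  a_2 = 0*a_0 + 1/15*a_1 + 8/15*a_2 + 1/15*a_3 + 1/3*a_4
  a_3 = 0*a_0 + 0*a_1 + 4/15*a_2 + 8/15*a_3 + 1/5*a_4

Substituting a_0 = 1 and a_4 = 0, rearrange to (I - Q) a = r where r[i] = P(i -> 0):
  [14/15, 0, -1/3] . (a_1, a_2, a_3) = 1/5
  [-1/15, 7/15, -1/15] . (a_1, a_2, a_3) = 0
  [0, -4/15, 7/15] . (a_1, a_2, a_3) = 0

Solving yields:
  a_1 = 27/122
  a_2 = 21/610
  a_3 = 6/305

Starting state is 2, so the absorption probability is a_2 = 21/610.

Answer: 21/610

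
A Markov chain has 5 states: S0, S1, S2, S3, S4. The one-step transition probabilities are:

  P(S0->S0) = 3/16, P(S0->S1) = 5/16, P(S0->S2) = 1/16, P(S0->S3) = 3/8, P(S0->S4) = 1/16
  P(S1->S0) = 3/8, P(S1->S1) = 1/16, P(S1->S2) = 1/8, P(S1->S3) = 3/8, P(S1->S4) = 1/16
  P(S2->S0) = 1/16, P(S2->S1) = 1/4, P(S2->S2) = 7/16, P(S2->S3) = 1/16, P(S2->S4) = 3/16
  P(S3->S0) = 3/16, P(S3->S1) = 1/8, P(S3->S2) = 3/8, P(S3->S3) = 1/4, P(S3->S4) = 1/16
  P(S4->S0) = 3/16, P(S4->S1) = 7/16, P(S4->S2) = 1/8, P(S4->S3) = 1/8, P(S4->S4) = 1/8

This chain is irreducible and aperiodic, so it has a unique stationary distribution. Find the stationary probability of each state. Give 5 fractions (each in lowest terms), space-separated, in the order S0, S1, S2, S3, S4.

The stationary distribution satisfies pi = pi * P, i.e.:
  pi_S0 = 3/16*pi_S0 + 3/8*pi_S1 + 1/16*pi_S2 + 3/16*pi_S3 + 3/16*pi_S4
  pi_S1 = 5/16*pi_S0 + 1/16*pi_S1 + 1/4*pi_S2 + 1/8*pi_S3 + 7/16*pi_S4
  pi_S2 = 1/16*pi_S0 + 1/8*pi_S1 + 7/16*pi_S2 + 3/8*pi_S3 + 1/8*pi_S4
  pi_S3 = 3/8*pi_S0 + 3/8*pi_S1 + 1/16*pi_S2 + 1/4*pi_S3 + 1/8*pi_S4
  pi_S4 = 1/16*pi_S0 + 1/16*pi_S1 + 3/16*pi_S2 + 1/16*pi_S3 + 1/8*pi_S4
with normalization: pi_S0 + pi_S1 + pi_S2 + pi_S3 + pi_S4 = 1.

Using the first 4 balance equations plus normalization, the linear system A*pi = b is:
  [-13/16, 3/8, 1/16, 3/16, 3/16] . pi = 0
  [5/16, -15/16, 1/4, 1/8, 7/16] . pi = 0
  [1/16, 1/8, -9/16, 3/8, 1/8] . pi = 0
  [3/8, 3/8, 1/16, -3/4, 1/8] . pi = 0
  [1, 1, 1, 1, 1] . pi = 1

Solving yields:
  pi_S0 = 926/4733
  pi_S1 = 12999/61529
  pi_S2 = 15488/61529
  pi_S3 = 14837/61529
  pi_S4 = 6167/61529

Verification (pi * P):
  926/4733*3/16 + 12999/61529*3/8 + 15488/61529*1/16 + 14837/61529*3/16 + 6167/61529*3/16 = 926/4733 = pi_S0  (ok)
  926/4733*5/16 + 12999/61529*1/16 + 15488/61529*1/4 + 14837/61529*1/8 + 6167/61529*7/16 = 12999/61529 = pi_S1  (ok)
  926/4733*1/16 + 12999/61529*1/8 + 15488/61529*7/16 + 14837/61529*3/8 + 6167/61529*1/8 = 15488/61529 = pi_S2  (ok)
  926/4733*3/8 + 12999/61529*3/8 + 15488/61529*1/16 + 14837/61529*1/4 + 6167/61529*1/8 = 14837/61529 = pi_S3  (ok)
  926/4733*1/16 + 12999/61529*1/16 + 15488/61529*3/16 + 14837/61529*1/16 + 6167/61529*1/8 = 6167/61529 = pi_S4  (ok)

Answer: 926/4733 12999/61529 15488/61529 14837/61529 6167/61529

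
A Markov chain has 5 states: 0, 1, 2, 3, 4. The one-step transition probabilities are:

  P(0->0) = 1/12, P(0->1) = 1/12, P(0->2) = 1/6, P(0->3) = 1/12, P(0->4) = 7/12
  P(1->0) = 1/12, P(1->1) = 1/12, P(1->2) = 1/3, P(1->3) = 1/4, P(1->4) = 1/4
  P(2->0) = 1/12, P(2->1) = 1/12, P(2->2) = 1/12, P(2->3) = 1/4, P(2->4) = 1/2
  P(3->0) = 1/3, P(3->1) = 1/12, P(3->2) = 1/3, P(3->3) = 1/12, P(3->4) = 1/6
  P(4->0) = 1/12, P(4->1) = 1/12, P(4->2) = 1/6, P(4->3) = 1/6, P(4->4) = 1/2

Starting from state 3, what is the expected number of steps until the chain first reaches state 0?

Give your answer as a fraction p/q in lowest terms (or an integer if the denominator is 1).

Answer: 6144/1019

Derivation:
Let h_i = expected steps to first reach 0 from state i.
Boundary: h_0 = 0.
First-step equations for the other states:
  h_1 = 1 + 1/12*h_0 + 1/12*h_1 + 1/3*h_2 + 1/4*h_3 + 1/4*h_4
  h_2 = 1 + 1/12*h_0 + 1/12*h_1 + 1/12*h_2 + 1/4*h_3 + 1/2*h_4
  h_3 = 1 + 1/3*h_0 + 1/12*h_1 + 1/3*h_2 + 1/12*h_3 + 1/6*h_4
  h_4 = 1 + 1/12*h_0 + 1/12*h_1 + 1/6*h_2 + 1/6*h_3 + 1/2*h_4

Substituting h_0 = 0 and rearranging gives the linear system (I - Q) h = 1:
  [11/12, -1/3, -1/4, -1/4] . (h_1, h_2, h_3, h_4) = 1
  [-1/12, 11/12, -1/4, -1/2] . (h_1, h_2, h_3, h_4) = 1
  [-1/12, -1/3, 11/12, -1/6] . (h_1, h_2, h_3, h_4) = 1
  [-1/12, -1/6, -1/6, 1/2] . (h_1, h_2, h_3, h_4) = 1

Solving yields:
  h_1 = 7836/1019
  h_2 = 7872/1019
  h_3 = 6144/1019
  h_4 = 8016/1019

Starting state is 3, so the expected hitting time is h_3 = 6144/1019.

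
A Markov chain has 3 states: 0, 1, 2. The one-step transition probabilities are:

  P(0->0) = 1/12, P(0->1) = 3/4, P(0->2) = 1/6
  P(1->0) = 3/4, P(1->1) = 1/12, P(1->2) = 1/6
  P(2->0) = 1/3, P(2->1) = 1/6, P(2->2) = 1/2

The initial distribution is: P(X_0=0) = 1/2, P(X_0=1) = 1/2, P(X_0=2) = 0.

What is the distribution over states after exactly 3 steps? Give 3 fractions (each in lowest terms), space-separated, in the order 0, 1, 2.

Answer: 7/18 10/27 13/54

Derivation:
Propagating the distribution step by step (d_{t+1} = d_t * P):
d_0 = (0=1/2, 1=1/2, 2=0)
  d_1[0] = 1/2*1/12 + 1/2*3/4 + 0*1/3 = 5/12
  d_1[1] = 1/2*3/4 + 1/2*1/12 + 0*1/6 = 5/12
  d_1[2] = 1/2*1/6 + 1/2*1/6 + 0*1/2 = 1/6
d_1 = (0=5/12, 1=5/12, 2=1/6)
  d_2[0] = 5/12*1/12 + 5/12*3/4 + 1/6*1/3 = 29/72
  d_2[1] = 5/12*3/4 + 5/12*1/12 + 1/6*1/6 = 3/8
  d_2[2] = 5/12*1/6 + 5/12*1/6 + 1/6*1/2 = 2/9
d_2 = (0=29/72, 1=3/8, 2=2/9)
  d_3[0] = 29/72*1/12 + 3/8*3/4 + 2/9*1/3 = 7/18
  d_3[1] = 29/72*3/4 + 3/8*1/12 + 2/9*1/6 = 10/27
  d_3[2] = 29/72*1/6 + 3/8*1/6 + 2/9*1/2 = 13/54
d_3 = (0=7/18, 1=10/27, 2=13/54)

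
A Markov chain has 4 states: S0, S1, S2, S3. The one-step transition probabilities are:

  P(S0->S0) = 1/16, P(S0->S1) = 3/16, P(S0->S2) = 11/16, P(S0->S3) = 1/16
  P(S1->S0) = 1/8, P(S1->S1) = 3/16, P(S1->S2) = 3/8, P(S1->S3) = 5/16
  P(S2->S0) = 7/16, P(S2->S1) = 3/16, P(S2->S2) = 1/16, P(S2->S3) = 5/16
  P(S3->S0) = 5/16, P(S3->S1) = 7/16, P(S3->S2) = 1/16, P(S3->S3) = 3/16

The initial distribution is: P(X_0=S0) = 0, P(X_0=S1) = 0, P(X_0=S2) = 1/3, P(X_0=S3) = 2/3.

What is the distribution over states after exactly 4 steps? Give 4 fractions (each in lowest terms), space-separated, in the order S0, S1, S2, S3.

Answer: 11297/49152 1531/6144 15137/49152 1745/8192

Derivation:
Propagating the distribution step by step (d_{t+1} = d_t * P):
d_0 = (S0=0, S1=0, S2=1/3, S3=2/3)
  d_1[S0] = 0*1/16 + 0*1/8 + 1/3*7/16 + 2/3*5/16 = 17/48
  d_1[S1] = 0*3/16 + 0*3/16 + 1/3*3/16 + 2/3*7/16 = 17/48
  d_1[S2] = 0*11/16 + 0*3/8 + 1/3*1/16 + 2/3*1/16 = 1/16
  d_1[S3] = 0*1/16 + 0*5/16 + 1/3*5/16 + 2/3*3/16 = 11/48
d_1 = (S0=17/48, S1=17/48, S2=1/16, S3=11/48)
  d_2[S0] = 17/48*1/16 + 17/48*1/8 + 1/16*7/16 + 11/48*5/16 = 127/768
  d_2[S1] = 17/48*3/16 + 17/48*3/16 + 1/16*3/16 + 11/48*7/16 = 47/192
  d_2[S2] = 17/48*11/16 + 17/48*3/8 + 1/16*1/16 + 11/48*1/16 = 101/256
  d_2[S3] = 17/48*1/16 + 17/48*5/16 + 1/16*5/16 + 11/48*3/16 = 25/128
d_2 = (S0=127/768, S1=47/192, S2=101/256, S3=25/128)
  d_3[S0] = 127/768*1/16 + 47/192*1/8 + 101/256*7/16 + 25/128*5/16 = 1687/6144
  d_3[S1] = 127/768*3/16 + 47/192*3/16 + 101/256*3/16 + 25/128*7/16 = 121/512
  d_3[S2] = 127/768*11/16 + 47/192*3/8 + 101/256*1/16 + 25/128*1/16 = 1489/6144
  d_3[S3] = 127/768*1/16 + 47/192*5/16 + 101/256*5/16 + 25/128*3/16 = 379/1536
d_3 = (S0=1687/6144, S1=121/512, S2=1489/6144, S3=379/1536)
  d_4[S0] = 1687/6144*1/16 + 121/512*1/8 + 1489/6144*7/16 + 379/1536*5/16 = 11297/49152
  d_4[S1] = 1687/6144*3/16 + 121/512*3/16 + 1489/6144*3/16 + 379/1536*7/16 = 1531/6144
  d_4[S2] = 1687/6144*11/16 + 121/512*3/8 + 1489/6144*1/16 + 379/1536*1/16 = 15137/49152
  d_4[S3] = 1687/6144*1/16 + 121/512*5/16 + 1489/6144*5/16 + 379/1536*3/16 = 1745/8192
d_4 = (S0=11297/49152, S1=1531/6144, S2=15137/49152, S3=1745/8192)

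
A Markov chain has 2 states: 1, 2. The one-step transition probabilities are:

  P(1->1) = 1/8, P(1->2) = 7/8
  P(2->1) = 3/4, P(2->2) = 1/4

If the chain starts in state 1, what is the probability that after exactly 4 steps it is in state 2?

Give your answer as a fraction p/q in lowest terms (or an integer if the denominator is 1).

Answer: 1869/4096

Derivation:
Computing P^4 by repeated multiplication:
P^1 =
  1: [1/8, 7/8]
  2: [3/4, 1/4]
P^2 =
  1: [43/64, 21/64]
  2: [9/32, 23/32]
P^3 =
  1: [169/512, 343/512]
  2: [147/256, 109/256]
P^4 =
  1: [2227/4096, 1869/4096]
  2: [801/2048, 1247/2048]

(P^4)[1 -> 2] = 1869/4096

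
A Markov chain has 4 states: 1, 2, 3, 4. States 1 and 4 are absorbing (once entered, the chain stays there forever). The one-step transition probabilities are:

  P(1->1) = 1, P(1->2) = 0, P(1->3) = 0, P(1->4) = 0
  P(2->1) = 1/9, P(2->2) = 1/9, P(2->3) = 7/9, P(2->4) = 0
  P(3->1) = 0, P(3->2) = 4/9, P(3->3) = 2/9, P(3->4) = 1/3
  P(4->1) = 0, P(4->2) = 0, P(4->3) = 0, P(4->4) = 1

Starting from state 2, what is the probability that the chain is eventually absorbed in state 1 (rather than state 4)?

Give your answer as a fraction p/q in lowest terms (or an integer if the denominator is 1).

Answer: 1/4

Derivation:
Let a_i = P(absorbed in 1 | start in state i).
Boundary conditions: a_1 = 1, a_4 = 0.
For each transient state i, a_i = sum_j P(i->j) * a_j:
  a_2 = 1/9*a_1 + 1/9*a_2 + 7/9*a_3 + 0*a_4
  a_3 = 0*a_1 + 4/9*a_2 + 2/9*a_3 + 1/3*a_4

Substituting a_1 = 1 and a_4 = 0, rearrange to (I - Q) a = r where r[i] = P(i -> 1):
  [8/9, -7/9] . (a_2, a_3) = 1/9
  [-4/9, 7/9] . (a_2, a_3) = 0

Solving yields:
  a_2 = 1/4
  a_3 = 1/7

Starting state is 2, so the absorption probability is a_2 = 1/4.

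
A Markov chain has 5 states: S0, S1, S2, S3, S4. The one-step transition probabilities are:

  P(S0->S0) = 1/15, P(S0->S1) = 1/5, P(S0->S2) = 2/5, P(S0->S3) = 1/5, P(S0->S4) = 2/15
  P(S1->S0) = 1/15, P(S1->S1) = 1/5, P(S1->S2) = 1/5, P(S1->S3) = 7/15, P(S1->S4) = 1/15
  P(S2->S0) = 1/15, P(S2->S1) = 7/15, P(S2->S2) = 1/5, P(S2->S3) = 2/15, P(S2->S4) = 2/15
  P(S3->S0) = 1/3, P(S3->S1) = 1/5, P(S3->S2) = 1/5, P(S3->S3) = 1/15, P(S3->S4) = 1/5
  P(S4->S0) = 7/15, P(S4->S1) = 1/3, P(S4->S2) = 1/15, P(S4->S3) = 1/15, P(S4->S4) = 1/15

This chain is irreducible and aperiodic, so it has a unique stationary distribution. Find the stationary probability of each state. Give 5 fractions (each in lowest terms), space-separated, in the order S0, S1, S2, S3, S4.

The stationary distribution satisfies pi = pi * P, i.e.:
  pi_S0 = 1/15*pi_S0 + 1/15*pi_S1 + 1/15*pi_S2 + 1/3*pi_S3 + 7/15*pi_S4
  pi_S1 = 1/5*pi_S0 + 1/5*pi_S1 + 7/15*pi_S2 + 1/5*pi_S3 + 1/3*pi_S4
  pi_S2 = 2/5*pi_S0 + 1/5*pi_S1 + 1/5*pi_S2 + 1/5*pi_S3 + 1/15*pi_S4
  pi_S3 = 1/5*pi_S0 + 7/15*pi_S1 + 2/15*pi_S2 + 1/15*pi_S3 + 1/15*pi_S4
  pi_S4 = 2/15*pi_S0 + 1/15*pi_S1 + 2/15*pi_S2 + 1/5*pi_S3 + 1/15*pi_S4
with normalization: pi_S0 + pi_S1 + pi_S2 + pi_S3 + pi_S4 = 1.

Using the first 4 balance equations plus normalization, the linear system A*pi = b is:
  [-14/15, 1/15, 1/15, 1/3, 7/15] . pi = 0
  [1/5, -4/5, 7/15, 1/5, 1/3] . pi = 0
  [2/5, 1/5, -4/5, 1/5, 1/15] . pi = 0
  [1/5, 7/15, 2/15, -14/15, 1/15] . pi = 0
  [1, 1, 1, 1, 1] . pi = 1

Solving yields:
  pi_S0 = 13339/77461
  pi_S1 = 21253/77461
  pi_S2 = 16908/77461
  pi_S3 = 16571/77461
  pi_S4 = 9390/77461

Verification (pi * P):
  13339/77461*1/15 + 21253/77461*1/15 + 16908/77461*1/15 + 16571/77461*1/3 + 9390/77461*7/15 = 13339/77461 = pi_S0  (ok)
  13339/77461*1/5 + 21253/77461*1/5 + 16908/77461*7/15 + 16571/77461*1/5 + 9390/77461*1/3 = 21253/77461 = pi_S1  (ok)
  13339/77461*2/5 + 21253/77461*1/5 + 16908/77461*1/5 + 16571/77461*1/5 + 9390/77461*1/15 = 16908/77461 = pi_S2  (ok)
  13339/77461*1/5 + 21253/77461*7/15 + 16908/77461*2/15 + 16571/77461*1/15 + 9390/77461*1/15 = 16571/77461 = pi_S3  (ok)
  13339/77461*2/15 + 21253/77461*1/15 + 16908/77461*2/15 + 16571/77461*1/5 + 9390/77461*1/15 = 9390/77461 = pi_S4  (ok)

Answer: 13339/77461 21253/77461 16908/77461 16571/77461 9390/77461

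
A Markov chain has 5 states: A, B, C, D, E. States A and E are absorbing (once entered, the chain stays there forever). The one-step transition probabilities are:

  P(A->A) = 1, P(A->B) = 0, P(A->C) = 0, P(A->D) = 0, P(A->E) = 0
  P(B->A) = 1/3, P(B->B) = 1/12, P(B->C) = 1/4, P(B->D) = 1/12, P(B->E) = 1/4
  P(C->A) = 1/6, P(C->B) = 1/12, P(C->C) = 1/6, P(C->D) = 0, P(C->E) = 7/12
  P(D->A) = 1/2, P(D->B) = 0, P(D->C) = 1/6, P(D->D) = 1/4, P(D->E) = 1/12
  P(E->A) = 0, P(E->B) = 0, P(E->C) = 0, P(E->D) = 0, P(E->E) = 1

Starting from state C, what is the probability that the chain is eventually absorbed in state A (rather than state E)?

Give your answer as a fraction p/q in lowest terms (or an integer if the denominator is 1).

Answer: 240/961

Derivation:
Let a_i = P(absorbed in A | start in state i).
Boundary conditions: a_A = 1, a_E = 0.
For each transient state i, a_i = sum_j P(i->j) * a_j:
  a_B = 1/3*a_A + 1/12*a_B + 1/4*a_C + 1/12*a_D + 1/4*a_E
  a_C = 1/6*a_A + 1/12*a_B + 1/6*a_C + 0*a_D + 7/12*a_E
  a_D = 1/2*a_A + 0*a_B + 1/6*a_C + 1/4*a_D + 1/12*a_E

Substituting a_A = 1 and a_E = 0, rearrange to (I - Q) a = r where r[i] = P(i -> A):
  [11/12, -1/4, -1/12] . (a_B, a_C, a_D) = 1/3
  [-1/12, 5/6, 0] . (a_B, a_C, a_D) = 1/6
  [0, -1/6, 3/4] . (a_B, a_C, a_D) = 1/2

Solving yields:
  a_B = 478/961
  a_C = 240/961
  a_D = 694/961

Starting state is C, so the absorption probability is a_C = 240/961.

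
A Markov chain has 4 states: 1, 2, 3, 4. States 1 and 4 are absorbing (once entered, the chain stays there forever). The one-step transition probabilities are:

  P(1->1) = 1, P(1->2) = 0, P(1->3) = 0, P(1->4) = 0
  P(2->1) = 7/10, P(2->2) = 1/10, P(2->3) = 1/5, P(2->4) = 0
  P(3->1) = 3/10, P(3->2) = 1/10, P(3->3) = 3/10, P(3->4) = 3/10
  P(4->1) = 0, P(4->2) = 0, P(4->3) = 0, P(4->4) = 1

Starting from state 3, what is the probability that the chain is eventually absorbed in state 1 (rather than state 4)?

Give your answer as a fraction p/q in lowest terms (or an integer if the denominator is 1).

Let a_i = P(absorbed in 1 | start in state i).
Boundary conditions: a_1 = 1, a_4 = 0.
For each transient state i, a_i = sum_j P(i->j) * a_j:
  a_2 = 7/10*a_1 + 1/10*a_2 + 1/5*a_3 + 0*a_4
  a_3 = 3/10*a_1 + 1/10*a_2 + 3/10*a_3 + 3/10*a_4

Substituting a_1 = 1 and a_4 = 0, rearrange to (I - Q) a = r where r[i] = P(i -> 1):
  [9/10, -1/5] . (a_2, a_3) = 7/10
  [-1/10, 7/10] . (a_2, a_3) = 3/10

Solving yields:
  a_2 = 55/61
  a_3 = 34/61

Starting state is 3, so the absorption probability is a_3 = 34/61.

Answer: 34/61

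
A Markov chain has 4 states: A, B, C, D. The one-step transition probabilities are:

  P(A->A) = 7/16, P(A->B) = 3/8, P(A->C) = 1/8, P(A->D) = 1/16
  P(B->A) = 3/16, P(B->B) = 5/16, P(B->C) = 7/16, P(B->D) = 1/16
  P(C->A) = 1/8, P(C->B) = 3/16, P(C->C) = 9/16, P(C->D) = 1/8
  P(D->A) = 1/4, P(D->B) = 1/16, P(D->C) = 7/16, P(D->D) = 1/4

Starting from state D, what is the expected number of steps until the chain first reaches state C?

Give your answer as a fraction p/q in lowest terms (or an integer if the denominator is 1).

Let h_i = expected steps to first reach C from state i.
Boundary: h_C = 0.
First-step equations for the other states:
  h_A = 1 + 7/16*h_A + 3/8*h_B + 1/8*h_C + 1/16*h_D
  h_B = 1 + 3/16*h_A + 5/16*h_B + 7/16*h_C + 1/16*h_D
  h_D = 1 + 1/4*h_A + 1/16*h_B + 7/16*h_C + 1/4*h_D

Substituting h_C = 0 and rearranging gives the linear system (I - Q) h = 1:
  [9/16, -3/8, -1/16] . (h_A, h_B, h_D) = 1
  [-3/16, 11/16, -1/16] . (h_A, h_B, h_D) = 1
  [-1/4, -1/16, 3/4] . (h_A, h_B, h_D) = 1

Solving yields:
  h_A = 884/223
  h_B = 624/223
  h_D = 644/223

Starting state is D, so the expected hitting time is h_D = 644/223.

Answer: 644/223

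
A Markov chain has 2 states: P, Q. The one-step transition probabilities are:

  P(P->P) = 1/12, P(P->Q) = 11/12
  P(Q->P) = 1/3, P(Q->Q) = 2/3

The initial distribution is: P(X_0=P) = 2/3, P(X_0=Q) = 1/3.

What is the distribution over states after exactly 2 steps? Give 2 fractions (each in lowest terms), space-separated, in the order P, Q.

Answer: 7/24 17/24

Derivation:
Propagating the distribution step by step (d_{t+1} = d_t * P):
d_0 = (P=2/3, Q=1/3)
  d_1[P] = 2/3*1/12 + 1/3*1/3 = 1/6
  d_1[Q] = 2/3*11/12 + 1/3*2/3 = 5/6
d_1 = (P=1/6, Q=5/6)
  d_2[P] = 1/6*1/12 + 5/6*1/3 = 7/24
  d_2[Q] = 1/6*11/12 + 5/6*2/3 = 17/24
d_2 = (P=7/24, Q=17/24)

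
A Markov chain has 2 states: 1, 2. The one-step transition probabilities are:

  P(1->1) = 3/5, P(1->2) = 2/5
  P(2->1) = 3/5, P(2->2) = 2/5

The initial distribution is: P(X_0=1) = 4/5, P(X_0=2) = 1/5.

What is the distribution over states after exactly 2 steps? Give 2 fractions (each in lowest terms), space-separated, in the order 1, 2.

Answer: 3/5 2/5

Derivation:
Propagating the distribution step by step (d_{t+1} = d_t * P):
d_0 = (1=4/5, 2=1/5)
  d_1[1] = 4/5*3/5 + 1/5*3/5 = 3/5
  d_1[2] = 4/5*2/5 + 1/5*2/5 = 2/5
d_1 = (1=3/5, 2=2/5)
  d_2[1] = 3/5*3/5 + 2/5*3/5 = 3/5
  d_2[2] = 3/5*2/5 + 2/5*2/5 = 2/5
d_2 = (1=3/5, 2=2/5)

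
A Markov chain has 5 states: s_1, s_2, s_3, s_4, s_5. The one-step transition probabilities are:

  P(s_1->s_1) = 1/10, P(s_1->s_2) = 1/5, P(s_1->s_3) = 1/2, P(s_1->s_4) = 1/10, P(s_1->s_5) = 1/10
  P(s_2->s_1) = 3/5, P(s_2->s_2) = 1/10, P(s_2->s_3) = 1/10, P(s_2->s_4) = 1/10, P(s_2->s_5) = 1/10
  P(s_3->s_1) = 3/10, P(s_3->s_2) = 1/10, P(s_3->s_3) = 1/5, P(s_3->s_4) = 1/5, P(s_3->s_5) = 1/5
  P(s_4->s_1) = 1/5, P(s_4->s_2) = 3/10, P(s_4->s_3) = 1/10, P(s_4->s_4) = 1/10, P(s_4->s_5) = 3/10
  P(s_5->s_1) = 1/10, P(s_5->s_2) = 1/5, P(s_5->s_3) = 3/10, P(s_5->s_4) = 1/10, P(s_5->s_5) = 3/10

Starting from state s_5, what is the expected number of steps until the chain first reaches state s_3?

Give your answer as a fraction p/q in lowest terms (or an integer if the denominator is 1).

Let h_i = expected steps to first reach s_3 from state i.
Boundary: h_s_3 = 0.
First-step equations for the other states:
  h_s_1 = 1 + 1/10*h_s_1 + 1/5*h_s_2 + 1/2*h_s_3 + 1/10*h_s_4 + 1/10*h_s_5
  h_s_2 = 1 + 3/5*h_s_1 + 1/10*h_s_2 + 1/10*h_s_3 + 1/10*h_s_4 + 1/10*h_s_5
  h_s_4 = 1 + 1/5*h_s_1 + 3/10*h_s_2 + 1/10*h_s_3 + 1/10*h_s_4 + 3/10*h_s_5
  h_s_5 = 1 + 1/10*h_s_1 + 1/5*h_s_2 + 3/10*h_s_3 + 1/10*h_s_4 + 3/10*h_s_5

Substituting h_s_3 = 0 and rearranging gives the linear system (I - Q) h = 1:
  [9/10, -1/5, -1/10, -1/10] . (h_s_1, h_s_2, h_s_4, h_s_5) = 1
  [-3/5, 9/10, -1/10, -1/10] . (h_s_1, h_s_2, h_s_4, h_s_5) = 1
  [-1/5, -3/10, 9/10, -3/10] . (h_s_1, h_s_2, h_s_4, h_s_5) = 1
  [-1/10, -1/5, -1/10, 7/10] . (h_s_1, h_s_2, h_s_4, h_s_5) = 1

Solving yields:
  h_s_1 = 1100/389
  h_s_2 = 1500/389
  h_s_4 = 1635/389
  h_s_5 = 1375/389

Starting state is s_5, so the expected hitting time is h_s_5 = 1375/389.

Answer: 1375/389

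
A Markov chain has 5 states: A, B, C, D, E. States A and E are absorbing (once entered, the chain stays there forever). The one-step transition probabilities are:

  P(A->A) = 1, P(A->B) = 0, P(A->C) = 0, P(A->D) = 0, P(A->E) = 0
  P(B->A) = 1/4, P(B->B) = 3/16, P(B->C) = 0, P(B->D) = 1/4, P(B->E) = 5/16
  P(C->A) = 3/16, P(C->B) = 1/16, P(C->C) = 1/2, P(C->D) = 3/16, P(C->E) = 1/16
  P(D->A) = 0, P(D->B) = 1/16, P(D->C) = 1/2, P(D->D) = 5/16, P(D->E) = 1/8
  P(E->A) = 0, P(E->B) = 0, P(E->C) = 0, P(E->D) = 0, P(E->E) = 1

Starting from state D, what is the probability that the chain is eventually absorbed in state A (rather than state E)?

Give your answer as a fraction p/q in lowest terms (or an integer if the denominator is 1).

Answer: 47/96

Derivation:
Let a_i = P(absorbed in A | start in state i).
Boundary conditions: a_A = 1, a_E = 0.
For each transient state i, a_i = sum_j P(i->j) * a_j:
  a_B = 1/4*a_A + 3/16*a_B + 0*a_C + 1/4*a_D + 5/16*a_E
  a_C = 3/16*a_A + 1/16*a_B + 1/2*a_C + 3/16*a_D + 1/16*a_E
  a_D = 0*a_A + 1/16*a_B + 1/2*a_C + 5/16*a_D + 1/8*a_E

Substituting a_A = 1 and a_E = 0, rearrange to (I - Q) a = r where r[i] = P(i -> A):
  [13/16, 0, -1/4] . (a_B, a_C, a_D) = 1/4
  [-1/16, 1/2, -3/16] . (a_B, a_C, a_D) = 3/16
  [-1/16, -1/2, 11/16] . (a_B, a_C, a_D) = 0

Solving yields:
  a_B = 11/24
  a_C = 473/768
  a_D = 47/96

Starting state is D, so the absorption probability is a_D = 47/96.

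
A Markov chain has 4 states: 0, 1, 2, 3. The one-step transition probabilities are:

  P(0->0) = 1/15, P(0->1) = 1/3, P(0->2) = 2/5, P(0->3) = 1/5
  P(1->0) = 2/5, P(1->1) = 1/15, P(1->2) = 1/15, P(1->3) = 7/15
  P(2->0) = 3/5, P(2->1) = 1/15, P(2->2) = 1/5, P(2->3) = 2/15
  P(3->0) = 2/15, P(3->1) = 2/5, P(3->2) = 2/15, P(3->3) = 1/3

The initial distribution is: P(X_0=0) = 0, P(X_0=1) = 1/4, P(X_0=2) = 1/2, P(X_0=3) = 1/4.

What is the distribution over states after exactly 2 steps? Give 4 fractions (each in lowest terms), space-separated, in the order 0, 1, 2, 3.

Propagating the distribution step by step (d_{t+1} = d_t * P):
d_0 = (0=0, 1=1/4, 2=1/2, 3=1/4)
  d_1[0] = 0*1/15 + 1/4*2/5 + 1/2*3/5 + 1/4*2/15 = 13/30
  d_1[1] = 0*1/3 + 1/4*1/15 + 1/2*1/15 + 1/4*2/5 = 3/20
  d_1[2] = 0*2/5 + 1/4*1/15 + 1/2*1/5 + 1/4*2/15 = 3/20
  d_1[3] = 0*1/5 + 1/4*7/15 + 1/2*2/15 + 1/4*1/3 = 4/15
d_1 = (0=13/30, 1=3/20, 2=3/20, 3=4/15)
  d_2[0] = 13/30*1/15 + 3/20*2/5 + 3/20*3/5 + 4/15*2/15 = 193/900
  d_2[1] = 13/30*1/3 + 3/20*1/15 + 3/20*1/15 + 4/15*2/5 = 61/225
  d_2[2] = 13/30*2/5 + 3/20*1/15 + 3/20*1/5 + 4/15*2/15 = 56/225
  d_2[3] = 13/30*1/5 + 3/20*7/15 + 3/20*2/15 + 4/15*1/3 = 239/900
d_2 = (0=193/900, 1=61/225, 2=56/225, 3=239/900)

Answer: 193/900 61/225 56/225 239/900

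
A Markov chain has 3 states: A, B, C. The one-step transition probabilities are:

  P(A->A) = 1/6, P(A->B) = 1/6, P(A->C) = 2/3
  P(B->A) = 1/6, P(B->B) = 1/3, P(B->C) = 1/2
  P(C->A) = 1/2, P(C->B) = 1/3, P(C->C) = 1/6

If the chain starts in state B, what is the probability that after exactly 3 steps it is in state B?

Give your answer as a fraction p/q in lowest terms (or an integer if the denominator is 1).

Computing P^3 by repeated multiplication:
P^1 =
  A: [1/6, 1/6, 2/3]
  B: [1/6, 1/3, 1/2]
  C: [1/2, 1/3, 1/6]
P^2 =
  A: [7/18, 11/36, 11/36]
  B: [1/3, 11/36, 13/36]
  C: [2/9, 1/4, 19/36]
P^3 =
  A: [29/108, 29/108, 25/54]
  B: [31/108, 5/18, 47/108]
  C: [37/108, 8/27, 13/36]

(P^3)[B -> B] = 5/18

Answer: 5/18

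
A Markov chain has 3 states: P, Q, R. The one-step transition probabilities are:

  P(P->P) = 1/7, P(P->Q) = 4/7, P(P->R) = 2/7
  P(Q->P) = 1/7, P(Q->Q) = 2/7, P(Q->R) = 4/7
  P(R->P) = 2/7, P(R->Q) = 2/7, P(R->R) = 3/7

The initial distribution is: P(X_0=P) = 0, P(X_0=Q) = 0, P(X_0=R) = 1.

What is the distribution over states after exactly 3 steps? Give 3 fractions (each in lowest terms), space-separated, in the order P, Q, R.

Answer: 10/49 118/343 155/343

Derivation:
Propagating the distribution step by step (d_{t+1} = d_t * P):
d_0 = (P=0, Q=0, R=1)
  d_1[P] = 0*1/7 + 0*1/7 + 1*2/7 = 2/7
  d_1[Q] = 0*4/7 + 0*2/7 + 1*2/7 = 2/7
  d_1[R] = 0*2/7 + 0*4/7 + 1*3/7 = 3/7
d_1 = (P=2/7, Q=2/7, R=3/7)
  d_2[P] = 2/7*1/7 + 2/7*1/7 + 3/7*2/7 = 10/49
  d_2[Q] = 2/7*4/7 + 2/7*2/7 + 3/7*2/7 = 18/49
  d_2[R] = 2/7*2/7 + 2/7*4/7 + 3/7*3/7 = 3/7
d_2 = (P=10/49, Q=18/49, R=3/7)
  d_3[P] = 10/49*1/7 + 18/49*1/7 + 3/7*2/7 = 10/49
  d_3[Q] = 10/49*4/7 + 18/49*2/7 + 3/7*2/7 = 118/343
  d_3[R] = 10/49*2/7 + 18/49*4/7 + 3/7*3/7 = 155/343
d_3 = (P=10/49, Q=118/343, R=155/343)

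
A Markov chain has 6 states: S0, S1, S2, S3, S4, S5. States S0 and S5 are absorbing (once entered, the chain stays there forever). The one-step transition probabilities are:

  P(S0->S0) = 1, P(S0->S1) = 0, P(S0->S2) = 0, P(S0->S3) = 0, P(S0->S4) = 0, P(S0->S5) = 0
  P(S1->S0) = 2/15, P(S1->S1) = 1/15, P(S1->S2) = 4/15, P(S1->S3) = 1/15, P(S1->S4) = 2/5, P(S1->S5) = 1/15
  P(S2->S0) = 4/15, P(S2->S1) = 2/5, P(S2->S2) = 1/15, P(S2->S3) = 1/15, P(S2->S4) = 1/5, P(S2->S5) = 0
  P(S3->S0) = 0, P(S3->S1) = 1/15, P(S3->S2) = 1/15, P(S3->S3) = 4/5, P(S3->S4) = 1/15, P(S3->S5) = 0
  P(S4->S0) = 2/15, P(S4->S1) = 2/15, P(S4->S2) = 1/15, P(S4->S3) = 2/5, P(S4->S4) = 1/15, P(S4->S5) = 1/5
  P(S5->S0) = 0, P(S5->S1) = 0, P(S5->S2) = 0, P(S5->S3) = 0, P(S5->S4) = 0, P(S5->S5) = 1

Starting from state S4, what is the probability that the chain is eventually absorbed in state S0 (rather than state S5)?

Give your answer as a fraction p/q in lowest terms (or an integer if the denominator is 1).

Answer: 2098/3753

Derivation:
Let a_i = P(absorbed in S0 | start in state i).
Boundary conditions: a_S0 = 1, a_S5 = 0.
For each transient state i, a_i = sum_j P(i->j) * a_j:
  a_S1 = 2/15*a_S0 + 1/15*a_S1 + 4/15*a_S2 + 1/15*a_S3 + 2/5*a_S4 + 1/15*a_S5
  a_S2 = 4/15*a_S0 + 2/5*a_S1 + 1/15*a_S2 + 1/15*a_S3 + 1/5*a_S4 + 0*a_S5
  a_S3 = 0*a_S0 + 1/15*a_S1 + 1/15*a_S2 + 4/5*a_S3 + 1/15*a_S4 + 0*a_S5
  a_S4 = 2/15*a_S0 + 2/15*a_S1 + 1/15*a_S2 + 2/5*a_S3 + 1/15*a_S4 + 1/5*a_S5

Substituting a_S0 = 1 and a_S5 = 0, rearrange to (I - Q) a = r where r[i] = P(i -> S0):
  [14/15, -4/15, -1/15, -2/5] . (a_S1, a_S2, a_S3, a_S4) = 2/15
  [-2/5, 14/15, -1/15, -1/5] . (a_S1, a_S2, a_S3, a_S4) = 4/15
  [-1/15, -1/15, 1/5, -1/15] . (a_S1, a_S2, a_S3, a_S4) = 0
  [-2/15, -1/15, -2/5, 14/15] . (a_S1, a_S2, a_S3, a_S4) = 2/15

Solving yields:
  a_S1 = 794/1251
  a_S2 = 2714/3753
  a_S3 = 2398/3753
  a_S4 = 2098/3753

Starting state is S4, so the absorption probability is a_S4 = 2098/3753.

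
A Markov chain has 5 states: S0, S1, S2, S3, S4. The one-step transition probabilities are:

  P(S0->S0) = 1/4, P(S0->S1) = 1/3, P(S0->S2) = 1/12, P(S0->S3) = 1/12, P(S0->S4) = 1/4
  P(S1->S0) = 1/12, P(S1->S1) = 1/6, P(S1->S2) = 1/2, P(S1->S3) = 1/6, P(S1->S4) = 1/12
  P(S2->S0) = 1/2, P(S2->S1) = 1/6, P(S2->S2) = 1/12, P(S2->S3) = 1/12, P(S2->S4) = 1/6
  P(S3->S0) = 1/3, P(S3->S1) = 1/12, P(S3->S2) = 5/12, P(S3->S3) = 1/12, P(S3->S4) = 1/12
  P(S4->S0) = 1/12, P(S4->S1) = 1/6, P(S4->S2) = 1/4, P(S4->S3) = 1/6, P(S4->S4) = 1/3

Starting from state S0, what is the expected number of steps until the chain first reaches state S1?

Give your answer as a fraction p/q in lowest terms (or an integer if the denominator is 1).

Answer: 6544/1579

Derivation:
Let h_i = expected steps to first reach S1 from state i.
Boundary: h_S1 = 0.
First-step equations for the other states:
  h_S0 = 1 + 1/4*h_S0 + 1/3*h_S1 + 1/12*h_S2 + 1/12*h_S3 + 1/4*h_S4
  h_S2 = 1 + 1/2*h_S0 + 1/6*h_S1 + 1/12*h_S2 + 1/12*h_S3 + 1/6*h_S4
  h_S3 = 1 + 1/3*h_S0 + 1/12*h_S1 + 5/12*h_S2 + 1/12*h_S3 + 1/12*h_S4
  h_S4 = 1 + 1/12*h_S0 + 1/6*h_S1 + 1/4*h_S2 + 1/6*h_S3 + 1/3*h_S4

Substituting h_S1 = 0 and rearranging gives the linear system (I - Q) h = 1:
  [3/4, -1/12, -1/12, -1/4] . (h_S0, h_S2, h_S3, h_S4) = 1
  [-1/2, 11/12, -1/12, -1/6] . (h_S0, h_S2, h_S3, h_S4) = 1
  [-1/3, -5/12, 11/12, -1/12] . (h_S0, h_S2, h_S3, h_S4) = 1
  [-1/12, -1/4, -1/6, 2/3] . (h_S0, h_S2, h_S3, h_S4) = 1

Solving yields:
  h_S0 = 6544/1579
  h_S2 = 7508/1579
  h_S3 = 8248/1579
  h_S4 = 8064/1579

Starting state is S0, so the expected hitting time is h_S0 = 6544/1579.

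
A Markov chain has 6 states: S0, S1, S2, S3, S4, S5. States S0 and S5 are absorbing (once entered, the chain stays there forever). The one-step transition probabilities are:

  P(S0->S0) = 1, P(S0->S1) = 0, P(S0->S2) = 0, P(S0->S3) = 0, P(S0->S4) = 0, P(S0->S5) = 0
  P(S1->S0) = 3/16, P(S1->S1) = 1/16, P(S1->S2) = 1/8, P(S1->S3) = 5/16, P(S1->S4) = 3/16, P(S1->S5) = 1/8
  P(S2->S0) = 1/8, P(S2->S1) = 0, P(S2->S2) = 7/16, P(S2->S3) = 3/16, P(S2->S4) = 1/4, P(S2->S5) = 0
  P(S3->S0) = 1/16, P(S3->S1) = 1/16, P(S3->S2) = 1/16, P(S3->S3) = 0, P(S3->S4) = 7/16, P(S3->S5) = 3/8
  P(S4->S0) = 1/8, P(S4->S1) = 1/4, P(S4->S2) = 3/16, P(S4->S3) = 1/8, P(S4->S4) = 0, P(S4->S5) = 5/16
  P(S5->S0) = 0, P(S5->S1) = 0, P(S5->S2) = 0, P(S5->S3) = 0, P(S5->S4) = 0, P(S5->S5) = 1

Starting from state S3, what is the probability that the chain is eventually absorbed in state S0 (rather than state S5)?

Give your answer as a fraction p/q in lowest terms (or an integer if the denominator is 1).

Let a_i = P(absorbed in S0 | start in state i).
Boundary conditions: a_S0 = 1, a_S5 = 0.
For each transient state i, a_i = sum_j P(i->j) * a_j:
  a_S1 = 3/16*a_S0 + 1/16*a_S1 + 1/8*a_S2 + 5/16*a_S3 + 3/16*a_S4 + 1/8*a_S5
  a_S2 = 1/8*a_S0 + 0*a_S1 + 7/16*a_S2 + 3/16*a_S3 + 1/4*a_S4 + 0*a_S5
  a_S3 = 1/16*a_S0 + 1/16*a_S1 + 1/16*a_S2 + 0*a_S3 + 7/16*a_S4 + 3/8*a_S5
  a_S4 = 1/8*a_S0 + 1/4*a_S1 + 3/16*a_S2 + 1/8*a_S3 + 0*a_S4 + 5/16*a_S5

Substituting a_S0 = 1 and a_S5 = 0, rearrange to (I - Q) a = r where r[i] = P(i -> S0):
  [15/16, -1/8, -5/16, -3/16] . (a_S1, a_S2, a_S3, a_S4) = 3/16
  [0, 9/16, -3/16, -1/4] . (a_S1, a_S2, a_S3, a_S4) = 1/8
  [-1/16, -1/16, 1, -7/16] . (a_S1, a_S2, a_S3, a_S4) = 1/16
  [-1/4, -3/16, -1/8, 1] . (a_S1, a_S2, a_S3, a_S4) = 1/8

Solving yields:
  a_S1 = 2487/5860
  a_S2 = 689/1465
  a_S3 = 80/293
  a_S4 = 2071/5860

Starting state is S3, so the absorption probability is a_S3 = 80/293.

Answer: 80/293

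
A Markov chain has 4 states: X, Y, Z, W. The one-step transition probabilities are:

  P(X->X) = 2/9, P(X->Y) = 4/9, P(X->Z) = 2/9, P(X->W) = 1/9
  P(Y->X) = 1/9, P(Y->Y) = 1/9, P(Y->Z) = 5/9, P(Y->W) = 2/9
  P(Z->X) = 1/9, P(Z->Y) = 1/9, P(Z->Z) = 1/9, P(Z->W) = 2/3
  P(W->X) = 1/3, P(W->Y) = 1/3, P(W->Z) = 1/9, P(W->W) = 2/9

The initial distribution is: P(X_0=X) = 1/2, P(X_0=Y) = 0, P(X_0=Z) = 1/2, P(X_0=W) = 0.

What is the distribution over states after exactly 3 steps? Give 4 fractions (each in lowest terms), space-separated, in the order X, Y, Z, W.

Answer: 287/1458 119/486 361/1458 151/486

Derivation:
Propagating the distribution step by step (d_{t+1} = d_t * P):
d_0 = (X=1/2, Y=0, Z=1/2, W=0)
  d_1[X] = 1/2*2/9 + 0*1/9 + 1/2*1/9 + 0*1/3 = 1/6
  d_1[Y] = 1/2*4/9 + 0*1/9 + 1/2*1/9 + 0*1/3 = 5/18
  d_1[Z] = 1/2*2/9 + 0*5/9 + 1/2*1/9 + 0*1/9 = 1/6
  d_1[W] = 1/2*1/9 + 0*2/9 + 1/2*2/3 + 0*2/9 = 7/18
d_1 = (X=1/6, Y=5/18, Z=1/6, W=7/18)
  d_2[X] = 1/6*2/9 + 5/18*1/9 + 1/6*1/9 + 7/18*1/3 = 35/162
  d_2[Y] = 1/6*4/9 + 5/18*1/9 + 1/6*1/9 + 7/18*1/3 = 41/162
  d_2[Z] = 1/6*2/9 + 5/18*5/9 + 1/6*1/9 + 7/18*1/9 = 41/162
  d_2[W] = 1/6*1/9 + 5/18*2/9 + 1/6*2/3 + 7/18*2/9 = 5/18
d_2 = (X=35/162, Y=41/162, Z=41/162, W=5/18)
  d_3[X] = 35/162*2/9 + 41/162*1/9 + 41/162*1/9 + 5/18*1/3 = 287/1458
  d_3[Y] = 35/162*4/9 + 41/162*1/9 + 41/162*1/9 + 5/18*1/3 = 119/486
  d_3[Z] = 35/162*2/9 + 41/162*5/9 + 41/162*1/9 + 5/18*1/9 = 361/1458
  d_3[W] = 35/162*1/9 + 41/162*2/9 + 41/162*2/3 + 5/18*2/9 = 151/486
d_3 = (X=287/1458, Y=119/486, Z=361/1458, W=151/486)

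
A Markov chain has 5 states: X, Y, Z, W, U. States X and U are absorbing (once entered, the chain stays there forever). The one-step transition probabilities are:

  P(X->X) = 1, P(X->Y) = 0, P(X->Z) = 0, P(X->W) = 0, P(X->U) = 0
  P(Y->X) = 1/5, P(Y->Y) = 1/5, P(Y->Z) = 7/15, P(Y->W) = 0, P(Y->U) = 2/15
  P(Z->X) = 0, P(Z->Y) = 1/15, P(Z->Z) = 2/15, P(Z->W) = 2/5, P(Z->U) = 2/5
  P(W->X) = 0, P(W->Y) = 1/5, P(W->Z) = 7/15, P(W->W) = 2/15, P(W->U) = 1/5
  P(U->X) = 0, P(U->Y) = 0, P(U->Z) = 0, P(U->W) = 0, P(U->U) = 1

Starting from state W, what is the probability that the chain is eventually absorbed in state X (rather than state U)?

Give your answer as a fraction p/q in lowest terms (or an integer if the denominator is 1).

Answer: 138/1307

Derivation:
Let a_i = P(absorbed in X | start in state i).
Boundary conditions: a_X = 1, a_U = 0.
For each transient state i, a_i = sum_j P(i->j) * a_j:
  a_Y = 1/5*a_X + 1/5*a_Y + 7/15*a_Z + 0*a_W + 2/15*a_U
  a_Z = 0*a_X + 1/15*a_Y + 2/15*a_Z + 2/5*a_W + 2/5*a_U
  a_W = 0*a_X + 1/5*a_Y + 7/15*a_Z + 2/15*a_W + 1/5*a_U

Substituting a_X = 1 and a_U = 0, rearrange to (I - Q) a = r where r[i] = P(i -> X):
  [4/5, -7/15, 0] . (a_Y, a_Z, a_W) = 1/5
  [-1/15, 13/15, -2/5] . (a_Y, a_Z, a_W) = 0
  [-1/5, -7/15, 13/15] . (a_Y, a_Z, a_W) = 0

Solving yields:
  a_Y = 381/1307
  a_Z = 93/1307
  a_W = 138/1307

Starting state is W, so the absorption probability is a_W = 138/1307.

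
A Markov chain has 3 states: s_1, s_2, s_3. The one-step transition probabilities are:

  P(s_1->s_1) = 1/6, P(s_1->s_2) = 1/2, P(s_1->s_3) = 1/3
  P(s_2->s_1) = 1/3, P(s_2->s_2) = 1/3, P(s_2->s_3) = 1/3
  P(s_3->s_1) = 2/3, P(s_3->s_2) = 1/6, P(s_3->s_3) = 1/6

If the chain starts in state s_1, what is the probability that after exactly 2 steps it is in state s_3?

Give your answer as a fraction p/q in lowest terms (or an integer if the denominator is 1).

Computing P^2 by repeated multiplication:
P^1 =
  s_1: [1/6, 1/2, 1/3]
  s_2: [1/3, 1/3, 1/3]
  s_3: [2/3, 1/6, 1/6]
P^2 =
  s_1: [5/12, 11/36, 5/18]
  s_2: [7/18, 1/3, 5/18]
  s_3: [5/18, 5/12, 11/36]

(P^2)[s_1 -> s_3] = 5/18

Answer: 5/18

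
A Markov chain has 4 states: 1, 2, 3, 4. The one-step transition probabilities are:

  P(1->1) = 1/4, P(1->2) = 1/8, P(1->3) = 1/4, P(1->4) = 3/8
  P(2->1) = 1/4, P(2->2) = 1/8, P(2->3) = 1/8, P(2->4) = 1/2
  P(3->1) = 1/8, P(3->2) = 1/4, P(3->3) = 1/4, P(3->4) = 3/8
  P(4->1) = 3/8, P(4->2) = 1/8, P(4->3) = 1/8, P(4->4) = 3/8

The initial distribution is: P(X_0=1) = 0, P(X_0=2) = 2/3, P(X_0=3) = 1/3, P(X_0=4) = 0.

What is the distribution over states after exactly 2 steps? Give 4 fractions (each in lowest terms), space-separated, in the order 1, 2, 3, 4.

Propagating the distribution step by step (d_{t+1} = d_t * P):
d_0 = (1=0, 2=2/3, 3=1/3, 4=0)
  d_1[1] = 0*1/4 + 2/3*1/4 + 1/3*1/8 + 0*3/8 = 5/24
  d_1[2] = 0*1/8 + 2/3*1/8 + 1/3*1/4 + 0*1/8 = 1/6
  d_1[3] = 0*1/4 + 2/3*1/8 + 1/3*1/4 + 0*1/8 = 1/6
  d_1[4] = 0*3/8 + 2/3*1/2 + 1/3*3/8 + 0*3/8 = 11/24
d_1 = (1=5/24, 2=1/6, 3=1/6, 4=11/24)
  d_2[1] = 5/24*1/4 + 1/6*1/4 + 1/6*1/8 + 11/24*3/8 = 55/192
  d_2[2] = 5/24*1/8 + 1/6*1/8 + 1/6*1/4 + 11/24*1/8 = 7/48
  d_2[3] = 5/24*1/4 + 1/6*1/8 + 1/6*1/4 + 11/24*1/8 = 11/64
  d_2[4] = 5/24*3/8 + 1/6*1/2 + 1/6*3/8 + 11/24*3/8 = 19/48
d_2 = (1=55/192, 2=7/48, 3=11/64, 4=19/48)

Answer: 55/192 7/48 11/64 19/48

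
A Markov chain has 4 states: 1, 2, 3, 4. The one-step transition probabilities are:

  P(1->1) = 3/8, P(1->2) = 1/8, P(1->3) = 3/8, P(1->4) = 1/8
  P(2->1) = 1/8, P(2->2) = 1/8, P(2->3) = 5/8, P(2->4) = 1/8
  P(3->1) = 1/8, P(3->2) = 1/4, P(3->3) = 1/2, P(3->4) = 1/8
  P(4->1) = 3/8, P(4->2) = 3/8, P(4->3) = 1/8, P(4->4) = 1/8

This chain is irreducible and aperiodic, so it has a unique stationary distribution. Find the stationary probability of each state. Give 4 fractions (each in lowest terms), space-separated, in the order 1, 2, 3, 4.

The stationary distribution satisfies pi = pi * P, i.e.:
  pi_1 = 3/8*pi_1 + 1/8*pi_2 + 1/8*pi_3 + 3/8*pi_4
  pi_2 = 1/8*pi_1 + 1/8*pi_2 + 1/4*pi_3 + 3/8*pi_4
  pi_3 = 3/8*pi_1 + 5/8*pi_2 + 1/2*pi_3 + 1/8*pi_4
  pi_4 = 1/8*pi_1 + 1/8*pi_2 + 1/8*pi_3 + 1/8*pi_4
with normalization: pi_1 + pi_2 + pi_3 + pi_4 = 1.

Using the first 3 balance equations plus normalization, the linear system A*pi = b is:
  [-5/8, 1/8, 1/8, 3/8] . pi = 0
  [1/8, -7/8, 1/4, 3/8] . pi = 0
  [3/8, 5/8, -1/2, 1/8] . pi = 0
  [1, 1, 1, 1] . pi = 1

Solving yields:
  pi_1 = 5/24
  pi_2 = 23/108
  pi_3 = 49/108
  pi_4 = 1/8

Verification (pi * P):
  5/24*3/8 + 23/108*1/8 + 49/108*1/8 + 1/8*3/8 = 5/24 = pi_1  (ok)
  5/24*1/8 + 23/108*1/8 + 49/108*1/4 + 1/8*3/8 = 23/108 = pi_2  (ok)
  5/24*3/8 + 23/108*5/8 + 49/108*1/2 + 1/8*1/8 = 49/108 = pi_3  (ok)
  5/24*1/8 + 23/108*1/8 + 49/108*1/8 + 1/8*1/8 = 1/8 = pi_4  (ok)

Answer: 5/24 23/108 49/108 1/8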